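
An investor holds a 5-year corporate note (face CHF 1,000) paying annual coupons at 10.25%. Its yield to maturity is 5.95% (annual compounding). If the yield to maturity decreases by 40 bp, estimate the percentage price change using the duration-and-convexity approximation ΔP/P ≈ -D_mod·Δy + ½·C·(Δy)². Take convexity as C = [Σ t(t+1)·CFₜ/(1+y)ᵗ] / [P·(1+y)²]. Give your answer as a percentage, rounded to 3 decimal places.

+1.612%

With y = 0.0595:
  t   CF        PV=CF/(1+0.0595)^t    t·PV        t(t+1)·PV
  1       102.50        96.7437        96.7437         193.4875
  2       102.50        91.3108       182.6215         547.8645
  3       102.50        86.1829       258.5486       1,034.1945
  4       102.50        81.3430       325.3719       1,626.8594
  5     1,102.50       825.7979     4,128.9897      24,773.9381
  Σ                  1,181.3783     4,992.2754      28,176.3440
P = 1,181.3783; D_Mac = 4.22581 yrs; D_mod = 3.98849 yrs; C = 21.24681.
Duration effect: -3.98849 × (-0.004) = +0.015954
Convexity effect: 0.5 × 21.24681 × (-0.004)² = +0.0001700
ΔP/P ≈ +0.015954 + 0.0001700 = +0.016124 = +1.6124%.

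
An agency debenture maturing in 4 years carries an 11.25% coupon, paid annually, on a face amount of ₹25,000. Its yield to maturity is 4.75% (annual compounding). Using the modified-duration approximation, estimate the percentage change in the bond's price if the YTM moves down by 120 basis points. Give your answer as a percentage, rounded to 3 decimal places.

+4.001%

Periodic yield y = 0.0475. Modified duration first:
  t   CF        PV=CF/(1+0.0475)^t    t·PV
  1     2,812.50     2,684.9642     2,684.9642
  2     2,812.50     2,563.2116     5,126.4233
  3     2,812.50     2,446.9801     7,340.9403
  4    27,812.50    23,100.6341    92,402.5365
  Σ                 30,795.7901   107,554.8643
P = 30,795.7901; D_Mac = 3.49252 yrs; D_mod = 3.49252/(1+0.0475) = 3.33415 yrs.
ΔP/P ≈ -D_mod · Δy = -3.33415 × (-0.012) = +0.040010 = +4.0010%.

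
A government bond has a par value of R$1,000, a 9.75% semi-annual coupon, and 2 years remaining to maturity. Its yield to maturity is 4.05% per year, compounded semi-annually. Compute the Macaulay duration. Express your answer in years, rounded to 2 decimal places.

Periodic yield y = 0.02025. Discount each cash flow and weight by its period:
  t   CF        PV=CF/(1+0.02025)^t    t·PV
  1        48.75        47.7824        47.7824
  2        48.75        46.8340        93.6680
  3        48.75        45.9045       137.7134
  4     1,048.75       967.9336     3,871.7343
  Σ                  1,108.4545     4,150.8981
Price P = Σ PV = 1,108.4545.
Macaulay duration = Σ(t·PV) / P = 4,150.8981 / 1,108.4545 = 3.74476 half-year periods.
In years: 3.74476 / 2 = 1.87238 years.

1.87 years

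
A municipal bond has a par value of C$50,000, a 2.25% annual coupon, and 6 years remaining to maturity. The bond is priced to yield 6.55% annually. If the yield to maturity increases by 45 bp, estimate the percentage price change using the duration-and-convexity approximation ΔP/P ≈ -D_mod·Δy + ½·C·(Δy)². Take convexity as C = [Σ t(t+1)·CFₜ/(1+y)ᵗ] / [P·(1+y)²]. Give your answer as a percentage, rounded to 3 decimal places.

With y = 0.0655:
  t   CF        PV=CF/(1+0.0655)^t    t·PV        t(t+1)·PV
  1     1,125.00     1,055.8423     1,055.8423       2,111.6847
  2     1,125.00       990.9360     1,981.8720       5,945.6161
  3     1,125.00       930.0197     2,790.0592      11,160.2367
  4     1,125.00       872.8482     3,491.3927      17,456.9634
  5     1,125.00       819.1912     4,095.9558      24,575.7345
  6    51,125.00    34,939.1710   209,635.0262   1,467,445.1834
  Σ                 39,608.0084   223,050.1482   1,528,695.4189
P = 39,608.0084; D_Mac = 5.63144 yrs; D_mod = 5.28526 yrs; C = 33.99625.
Duration effect: -5.28526 × (+0.0045) = -0.023784
Convexity effect: 0.5 × 33.99625 × (0.0045)² = +0.0003442
ΔP/P ≈ -0.023784 + 0.0003442 = -0.023439 = -2.3439%.

-2.344%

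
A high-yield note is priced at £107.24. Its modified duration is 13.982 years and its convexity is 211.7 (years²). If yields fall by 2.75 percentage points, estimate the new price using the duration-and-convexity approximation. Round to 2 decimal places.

£157.06

Duration effect: -D_mod·Δy = -13.982 × (-0.0275) = +0.384505
Convexity effect: ½·C·(Δy)² = 0.5 × 211.7 × (-0.0275)² = +0.0800490625
ΔP/P ≈ +0.384505 + 0.0800490625 = +0.4645540625
New price ≈ 107.24 × (1 + 0.4645540625) = 157.0587776625.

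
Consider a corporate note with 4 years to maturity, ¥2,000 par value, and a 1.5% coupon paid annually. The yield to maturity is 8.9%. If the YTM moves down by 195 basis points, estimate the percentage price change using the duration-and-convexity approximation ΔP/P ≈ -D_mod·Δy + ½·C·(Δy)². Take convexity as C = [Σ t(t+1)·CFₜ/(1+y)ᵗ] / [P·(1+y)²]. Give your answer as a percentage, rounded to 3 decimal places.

With y = 0.089:
  t   CF        PV=CF/(1+0.089)^t    t·PV        t(t+1)·PV
  1        30.00        27.5482        27.5482          55.0964
  2        30.00        25.2968        50.5936         151.7808
  3        30.00        23.2294        69.6881         278.7526
  4     2,030.00     1,443.3927     5,773.5710      28,867.8550
  Σ                  1,519.4671     5,921.4009      29,353.4847
P = 1,519.4671; D_Mac = 3.89702 yrs; D_mod = 3.57854 yrs; C = 16.28968.
Duration effect: -3.57854 × (-0.0195) = +0.069781
Convexity effect: 0.5 × 16.28968 × (-0.0195)² = +0.0030971
ΔP/P ≈ +0.069781 + 0.0030971 = +0.072879 = +7.2879%.

+7.288%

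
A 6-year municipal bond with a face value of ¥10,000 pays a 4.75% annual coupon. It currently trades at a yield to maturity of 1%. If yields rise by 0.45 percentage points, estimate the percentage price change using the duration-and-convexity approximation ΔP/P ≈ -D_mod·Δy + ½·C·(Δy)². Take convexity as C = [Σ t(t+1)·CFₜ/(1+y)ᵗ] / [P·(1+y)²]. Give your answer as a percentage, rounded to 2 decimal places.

-2.38%

With y = 0.01:
  t   CF        PV=CF/(1+0.01)^t    t·PV        t(t+1)·PV
  1       475.00       470.2970       470.2970         940.5941
  2       475.00       465.6406       931.2812       2,793.8437
  3       475.00       461.0303     1,383.0910       5,532.3638
  4       475.00       456.4657     1,825.8627       9,129.3133
  5       475.00       451.9462     2,259.7310      13,558.3860
  6    10,475.00     9,867.9238    59,207.5430     414,452.8013
  Σ                 12,173.3037    66,077.8059     446,407.3022
P = 12,173.3037; D_Mac = 5.42809 yrs; D_mod = 5.37435 yrs; C = 35.94844.
Duration effect: -5.37435 × (+0.0045) = -0.024185
Convexity effect: 0.5 × 35.94844 × (0.0045)² = +0.0003640
ΔP/P ≈ -0.024185 + 0.0003640 = -0.023821 = -2.3821%.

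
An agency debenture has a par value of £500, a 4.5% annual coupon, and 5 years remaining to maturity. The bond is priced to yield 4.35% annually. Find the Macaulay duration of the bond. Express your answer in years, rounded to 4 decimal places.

Periodic yield y = 0.0435. Discount each cash flow and weight by its year:
  t   CF        PV=CF/(1+0.0435)^t    t·PV
  1        22.50        21.5621        21.5621
  2        22.50        20.6632        41.3264
  3        22.50        19.8018        59.4055
  4        22.50        18.9764        75.9054
  5       522.50       422.3029     2,111.5143
  Σ                    503.3063     2,309.7136
Price P = Σ PV = 503.3063.
Macaulay duration = Σ(t·PV) / P = 2,309.7136 / 503.3063 = 4.58908 years.

4.5891 years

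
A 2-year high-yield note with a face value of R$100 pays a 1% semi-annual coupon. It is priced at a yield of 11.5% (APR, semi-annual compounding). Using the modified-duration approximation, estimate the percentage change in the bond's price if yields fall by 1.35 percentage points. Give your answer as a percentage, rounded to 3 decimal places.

+2.532%

Periodic yield y = 0.0575. Modified duration first:
  t   CF        PV=CF/(1+0.0575)^t    t·PV
  1         0.50         0.4728         0.4728
  2         0.50         0.4471         0.8942
  3         0.50         0.4228         1.2684
  4       100.50        80.3609       321.4434
  Σ                     81.7036       324.0788
P = 81.7036; D_Mac = 3.96652 half-year periods = 1.98326 yrs; D_mod = 1.98326/(1+0.0575) = 1.87542 yrs.
ΔP/P ≈ -D_mod · Δy = -1.87542 × (-0.0135) = +0.025318 = +2.5318%.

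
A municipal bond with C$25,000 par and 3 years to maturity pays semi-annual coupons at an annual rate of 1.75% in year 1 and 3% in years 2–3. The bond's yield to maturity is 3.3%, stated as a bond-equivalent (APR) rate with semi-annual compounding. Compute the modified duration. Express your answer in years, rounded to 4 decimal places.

2.8701 years

Periodic yield y = 0.0165. First find Macaulay duration:
  t   CF        PV=CF/(1+0.0165)^t    t·PV
  1       218.75       215.1992       215.1992
  2       218.75       211.7061       423.4121
  3       375.00       357.0336     1,071.1009
  4       375.00       351.2382     1,404.9528
  5       375.00       345.5368     1,727.6842
  6    25,375.00    23,001.7963   138,010.7778
  Σ                 24,482.5102   142,853.1270
P = 24,482.5102; Macaulay duration = 142,853.1270 / 24,482.5102 = 5.83491 half-year periods = 2.91745 years.
Modified duration = D_Mac / (1 + y) = 2.91745 / 1.0165 = 2.87010 years.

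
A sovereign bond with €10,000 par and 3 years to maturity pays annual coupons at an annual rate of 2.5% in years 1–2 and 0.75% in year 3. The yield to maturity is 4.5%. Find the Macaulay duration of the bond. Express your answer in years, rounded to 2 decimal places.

Periodic yield y = 0.045. Discount each cash flow and weight by its year:
  t   CF        PV=CF/(1+0.045)^t    t·PV
  1       250.00       239.2344       239.2344
  2       250.00       228.9325       457.8650
  3    10,075.00     8,828.6883    26,486.0649
  Σ                  9,296.8552    27,183.1643
Price P = Σ PV = 9,296.8552.
Macaulay duration = Σ(t·PV) / P = 27,183.1643 / 9,296.8552 = 2.92391 years.

2.92 years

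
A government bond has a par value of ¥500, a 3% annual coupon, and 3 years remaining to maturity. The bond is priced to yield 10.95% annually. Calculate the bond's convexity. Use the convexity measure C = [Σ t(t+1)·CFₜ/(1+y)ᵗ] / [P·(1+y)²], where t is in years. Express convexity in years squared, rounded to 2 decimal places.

With y = 0.1095:
  t   CF        PV=CF/(1+0.1095)^t    t·PV        t(t+1)·PV
  1        15.00        13.5196        13.5196          27.0392
  2        15.00        12.1853        24.3706          73.1119
  3       515.00       377.0729     1,131.2187       4,524.8747
  Σ                    402.7778     1,169.1089       4,625.0258
P = 402.7778.
Convexity = Σ t(t+1)·PV / [P·(1+y)²] = 4,625.0258 / (402.7778 × 1.230990) = 9.32812.

9.33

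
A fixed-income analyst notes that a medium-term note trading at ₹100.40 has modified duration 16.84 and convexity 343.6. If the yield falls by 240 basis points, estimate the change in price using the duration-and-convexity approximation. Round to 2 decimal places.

Duration effect: -D_mod·Δy = -16.84 × (-0.024) = +0.404160
Convexity effect: ½·C·(Δy)² = 0.5 × 343.6 × (-0.024)² = +0.0989568
ΔP/P ≈ +0.404160 + 0.0989568 = +0.5031168
ΔP ≈ 100.40 × (+0.5031168) = +50.51292672.

+₹50.51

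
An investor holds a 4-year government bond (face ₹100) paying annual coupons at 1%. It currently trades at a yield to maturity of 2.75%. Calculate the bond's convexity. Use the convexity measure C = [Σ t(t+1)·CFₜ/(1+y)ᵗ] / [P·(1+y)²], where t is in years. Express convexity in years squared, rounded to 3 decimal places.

With y = 0.0275:
  t   CF        PV=CF/(1+0.0275)^t    t·PV        t(t+1)·PV
  1         1.00         0.9732         0.9732           1.9465
  2         1.00         0.9472         1.8944           5.6831
  3         1.00         0.9218         2.7655          11.0621
  4       101.00        90.6137       362.4550       1,812.2748
  Σ                     93.4560       368.0881       1,830.9664
P = 93.4560.
Convexity = Σ t(t+1)·PV / [P·(1+y)²] = 1,830.9664 / (93.4560 × 1.055756) = 18.55708.

18.557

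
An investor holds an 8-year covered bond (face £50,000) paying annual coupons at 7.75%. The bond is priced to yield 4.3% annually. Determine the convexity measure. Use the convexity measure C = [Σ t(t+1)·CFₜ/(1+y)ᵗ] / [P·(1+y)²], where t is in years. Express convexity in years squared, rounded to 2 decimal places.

With y = 0.043:
  t   CF        PV=CF/(1+0.043)^t    t·PV        t(t+1)·PV
  1     3,875.00     3,715.2445     3,715.2445       7,430.4890
  2     3,875.00     3,562.0753     7,124.1505      21,372.4515
  3     3,875.00     3,415.2208    10,245.6623      40,982.6491
  4     3,875.00     3,274.4207    13,097.6827      65,488.4134
  5     3,875.00     3,139.4254    15,697.1269      94,182.7614
  6     3,875.00     3,009.9956    18,059.9734     126,419.8139
  7     3,875.00     2,885.9018    20,201.3125     161,610.5004
  8    53,875.00    38,469.1700   307,753.3597   2,769,780.2372
  Σ                 61,471.4539   395,894.5125   3,287,267.3158
P = 61,471.4539.
Convexity = Σ t(t+1)·PV / [P·(1+y)²] = 3,287,267.3158 / (61,471.4539 × 1.087849) = 49.15785.

49.16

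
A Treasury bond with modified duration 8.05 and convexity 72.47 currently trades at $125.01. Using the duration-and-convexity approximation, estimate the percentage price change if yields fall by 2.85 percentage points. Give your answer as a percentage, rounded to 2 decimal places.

+25.89%

Duration effect: -D_mod·Δy = -8.05 × (-0.0285) = +0.229425
Convexity effect: ½·C·(Δy)² = 0.5 × 72.47 × (-0.0285)² = +0.02943187875
ΔP/P ≈ +0.229425 + 0.02943187875 = +0.25885687875
= +25.885687875%.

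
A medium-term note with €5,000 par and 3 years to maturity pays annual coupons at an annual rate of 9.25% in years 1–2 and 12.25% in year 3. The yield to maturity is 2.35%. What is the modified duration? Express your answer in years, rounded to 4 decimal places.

2.7166 years

Periodic yield y = 0.0235. First find Macaulay duration:
  t   CF        PV=CF/(1+0.0235)^t    t·PV
  1       462.50       451.8808       451.8808
  2       462.50       441.5054       883.0108
  3     5,612.50     5,234.7122    15,704.1367
  Σ                  6,128.0985    17,039.0284
P = 6,128.0985; Macaulay duration = 17,039.0284 / 6,128.0985 = 2.78048 years.
Modified duration = D_Mac / (1 + y) = 2.78048 / 1.0235 = 2.71663 years.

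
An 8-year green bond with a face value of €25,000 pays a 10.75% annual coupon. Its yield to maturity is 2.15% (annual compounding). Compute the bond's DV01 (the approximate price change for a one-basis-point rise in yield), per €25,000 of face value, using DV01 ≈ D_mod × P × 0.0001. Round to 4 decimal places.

Periodic yield y = 0.0215.
  t   CF        PV=CF/(1+0.0215)^t    t·PV
  1     2,687.50     2,630.9349     2,630.9349
  2     2,687.50     2,575.5604     5,151.1207
  3     2,687.50     2,521.3513     7,564.0539
  4     2,687.50     2,468.2832     9,873.1328
  5     2,687.50     2,416.3321    12,081.6604
  6     2,687.50     2,365.4744    14,192.8462
  7     2,687.50     2,315.6871    16,209.8097
  8    27,687.50    23,354.8335   186,838.6681
  Σ                 40,648.4568   254,542.2268
P = 40,648.4568; D_Mac = 6.26204 yrs; D_mod = 6.13024 yrs.
DV01 ≈ 6.13024 × 40,648.4568 × 0.0001 = 24.918475.

€24.9185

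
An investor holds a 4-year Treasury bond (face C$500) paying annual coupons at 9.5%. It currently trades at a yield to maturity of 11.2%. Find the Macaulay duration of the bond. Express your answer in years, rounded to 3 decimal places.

3.494 years

Periodic yield y = 0.112. Discount each cash flow and weight by its year:
  t   CF        PV=CF/(1+0.112)^t    t·PV
  1        47.50        42.7158        42.7158
  2        47.50        38.4135        76.8270
  3        47.50        34.5445       103.6336
  4       547.50       358.0676     1,432.2702
  Σ                    473.7414     1,655.4467
Price P = Σ PV = 473.7414.
Macaulay duration = Σ(t·PV) / P = 1,655.4467 / 473.7414 = 3.49441 years.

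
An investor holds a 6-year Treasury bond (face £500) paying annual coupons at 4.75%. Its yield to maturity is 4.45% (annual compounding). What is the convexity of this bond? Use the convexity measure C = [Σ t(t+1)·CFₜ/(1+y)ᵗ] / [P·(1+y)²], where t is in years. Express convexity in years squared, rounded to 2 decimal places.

With y = 0.0445:
  t   CF        PV=CF/(1+0.0445)^t    t·PV        t(t+1)·PV
  1        23.75        22.7382        22.7382          45.4763
  2        23.75        21.7694        43.5388         130.6165
  3        23.75        20.8419        62.5258         250.1034
  4        23.75        19.9540        79.8160         399.0799
  5        23.75        19.1039        95.5194         573.1162
  6       523.75       403.3419     2,420.0516      16,940.3610
  Σ                    507.7493     2,724.1897      18,338.7532
P = 507.7493.
Convexity = Σ t(t+1)·PV / [P·(1+y)²] = 18,338.7532 / (507.7493 × 1.090980) = 33.10576.

33.11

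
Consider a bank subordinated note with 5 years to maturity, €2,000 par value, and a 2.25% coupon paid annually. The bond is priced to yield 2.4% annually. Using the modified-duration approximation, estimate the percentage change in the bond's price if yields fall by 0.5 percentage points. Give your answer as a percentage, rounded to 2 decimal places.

Periodic yield y = 0.024. Modified duration first:
  t   CF        PV=CF/(1+0.024)^t    t·PV
  1        45.00        43.9453        43.9453
  2        45.00        42.9153        85.8307
  3        45.00        41.9095       125.7285
  4        45.00        40.9273       163.7090
  5     2,045.00     1,816.3249     9,081.6243
  Σ                  1,986.0223     9,500.8379
P = 1,986.0223; D_Mac = 4.78385 yrs; D_mod = 4.78385/(1+0.024) = 4.67173 yrs.
ΔP/P ≈ -D_mod · Δy = -4.67173 × (-0.005) = +0.023359 = +2.3359%.

+2.34%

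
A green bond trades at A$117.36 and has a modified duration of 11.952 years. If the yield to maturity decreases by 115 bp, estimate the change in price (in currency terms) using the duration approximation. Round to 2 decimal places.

Duration approximation: ΔP/P ≈ -D_mod · Δy = -11.952 × (-0.0115) = +0.137448.
ΔP ≈ 117.36 × (+0.137448) = +16.13089728.

+A$16.13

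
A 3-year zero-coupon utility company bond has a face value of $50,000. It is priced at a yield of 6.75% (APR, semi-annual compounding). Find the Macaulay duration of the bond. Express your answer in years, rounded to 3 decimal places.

A zero-coupon bond has a single cash flow at maturity, so its Macaulay duration equals its maturity: 3 years.
(Equivalently: 6 semi-annual periods ÷ 2 = 3 years.)

3.000 years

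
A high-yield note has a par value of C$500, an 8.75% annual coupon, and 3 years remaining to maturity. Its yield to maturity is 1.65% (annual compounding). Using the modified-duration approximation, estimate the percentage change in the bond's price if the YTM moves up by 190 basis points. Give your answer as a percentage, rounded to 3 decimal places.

Periodic yield y = 0.0165. Modified duration first:
  t   CF        PV=CF/(1+0.0165)^t    t·PV
  1        43.75        43.0398        43.0398
  2        43.75        42.3412        84.6824
  3       543.75       517.6988     1,553.0963
  Σ                    603.0798     1,680.8185
P = 603.0798; D_Mac = 2.78706 yrs; D_mod = 2.78706/(1+0.0165) = 2.74182 yrs.
ΔP/P ≈ -D_mod · Δy = -2.74182 × (+0.019) = -0.052095 = -5.2095%.

-5.209%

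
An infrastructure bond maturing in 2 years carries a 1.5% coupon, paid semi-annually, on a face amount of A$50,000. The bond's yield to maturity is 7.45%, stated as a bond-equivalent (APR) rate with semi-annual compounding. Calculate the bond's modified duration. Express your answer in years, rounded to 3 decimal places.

Periodic yield y = 0.03725. First find Macaulay duration:
  t   CF        PV=CF/(1+0.03725)^t    t·PV
  1       375.00       361.5329       361.5329
  2       375.00       348.5494       697.0989
  3       375.00       336.0322     1,008.0967
  4    50,375.00    43,519.2383   174,076.9531
  Σ                 44,565.3528   176,143.6815
P = 44,565.3528; Macaulay duration = 176,143.6815 / 44,565.3528 = 3.95248 half-year periods = 1.97624 years.
Modified duration = D_Mac / (1 + y) = 1.97624 / 1.03725 = 1.90527 years.

1.905 years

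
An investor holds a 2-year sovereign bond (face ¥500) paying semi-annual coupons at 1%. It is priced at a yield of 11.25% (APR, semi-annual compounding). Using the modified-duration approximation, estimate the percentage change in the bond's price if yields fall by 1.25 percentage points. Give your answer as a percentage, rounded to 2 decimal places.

Periodic yield y = 0.05625. Modified duration first:
  t   CF        PV=CF/(1+0.05625)^t    t·PV
  1         2.50         2.3669         2.3669
  2         2.50         2.2408         4.4816
  3         2.50         2.1215         6.3645
  4       502.50       403.7097     1,614.8388
  Σ                    410.4389     1,628.0517
P = 410.4389; D_Mac = 3.96661 half-year periods = 1.98331 yrs; D_mod = 1.98331/(1+0.05625) = 1.87769 yrs.
ΔP/P ≈ -D_mod · Δy = -1.87769 × (-0.0125) = +0.023471 = +2.3471%.

+2.35%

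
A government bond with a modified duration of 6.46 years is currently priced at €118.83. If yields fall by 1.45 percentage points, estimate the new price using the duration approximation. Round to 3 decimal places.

Duration approximation: ΔP/P ≈ -D_mod · Δy = -6.46 × (-0.0145) = +0.093670.
New price ≈ 118.83 × (1 + 0.093670) = 129.9608061.

€129.961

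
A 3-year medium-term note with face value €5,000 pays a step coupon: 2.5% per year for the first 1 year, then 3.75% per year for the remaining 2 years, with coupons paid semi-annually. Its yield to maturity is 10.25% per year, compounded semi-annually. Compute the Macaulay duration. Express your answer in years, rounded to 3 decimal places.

2.880 years

Periodic yield y = 0.05125. Discount each cash flow and weight by its period:
  t   CF        PV=CF/(1+0.05125)^t    t·PV
  1        62.50        59.4530        59.4530
  2        62.50        56.5546       113.1092
  3        93.75        80.6962       242.0887
  4        93.75        76.7622       307.0487
  5        93.75        73.0199       365.0995
  6     5,093.75     3,773.9972    22,643.9832
  Σ                  4,120.4831    23,730.7823
Price P = Σ PV = 4,120.4831.
Macaulay duration = Σ(t·PV) / P = 23,730.7823 / 4,120.4831 = 5.75922 half-year periods.
In years: 5.75922 / 2 = 2.87961 years.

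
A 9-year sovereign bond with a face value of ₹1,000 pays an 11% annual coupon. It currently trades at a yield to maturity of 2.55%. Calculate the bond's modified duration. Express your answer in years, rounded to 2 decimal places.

6.65 years

Periodic yield y = 0.0255. First find Macaulay duration:
  t   CF        PV=CF/(1+0.0255)^t    t·PV
  1       110.00       107.2647       107.2647
  2       110.00       104.5975       209.1950
  3       110.00       101.9966       305.9898
  4       110.00        99.4604       397.8414
  5       110.00        96.9872       484.9359
  6       110.00        94.5755       567.4531
  7       110.00        92.2238       645.5666
  8       110.00        89.9306       719.4446
  9     1,110.00       884.9159     7,964.2431
  Σ                  1,671.9522    11,401.9343
P = 1,671.9522; Macaulay duration = 11,401.9343 / 1,671.9522 = 6.81953 years.
Modified duration = D_Mac / (1 + y) = 6.81953 / 1.0255 = 6.64996 years.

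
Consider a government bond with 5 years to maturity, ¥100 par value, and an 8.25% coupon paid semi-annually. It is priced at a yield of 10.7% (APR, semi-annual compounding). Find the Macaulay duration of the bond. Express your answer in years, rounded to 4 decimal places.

4.1492 years

Periodic yield y = 0.0535. Discount each cash flow and weight by its period:
  t   CF        PV=CF/(1+0.0535)^t    t·PV
  1        4.125         3.9155         3.9155
  2        4.125         3.7167         7.4334
  3        4.125         3.5279        10.5838
  4        4.125         3.3488        13.3951
  5        4.125         3.1787        15.8936
  6        4.125         3.0173        18.1037
  7        4.125         2.8641        20.0484
  8        4.125         2.7186        21.7489
  9        4.125         2.5806        23.2250
  10     104.125        61.8315       618.3148
  Σ                     90.6996       752.6622
Price P = Σ PV = 90.6996.
Macaulay duration = Σ(t·PV) / P = 752.6622 / 90.6996 = 8.29841 half-year periods.
In years: 8.29841 / 2 = 4.14920 years.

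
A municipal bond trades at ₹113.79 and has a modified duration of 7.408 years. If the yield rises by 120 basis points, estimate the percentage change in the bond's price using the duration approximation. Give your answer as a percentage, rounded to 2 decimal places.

Duration approximation: ΔP/P ≈ -D_mod · Δy = -7.408 × (+0.012) = -0.088896.
As a percentage: -8.8896%.

-8.89%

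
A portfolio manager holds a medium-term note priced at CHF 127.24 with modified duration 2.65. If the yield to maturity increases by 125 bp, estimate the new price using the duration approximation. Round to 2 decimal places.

CHF 123.03

Duration approximation: ΔP/P ≈ -D_mod · Δy = -2.65 × (+0.0125) = -0.033125.
New price ≈ 127.24 × (1 - 0.033125) = 123.025175.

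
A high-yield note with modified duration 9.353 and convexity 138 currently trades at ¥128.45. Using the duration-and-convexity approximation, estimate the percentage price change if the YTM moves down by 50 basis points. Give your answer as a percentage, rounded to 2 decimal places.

+4.85%

Duration effect: -D_mod·Δy = -9.353 × (-0.005) = +0.046765
Convexity effect: ½·C·(Δy)² = 0.5 × 138 × (-0.005)² = +0.0017250
ΔP/P ≈ +0.046765 + 0.0017250 = +0.048490
= +4.8490%.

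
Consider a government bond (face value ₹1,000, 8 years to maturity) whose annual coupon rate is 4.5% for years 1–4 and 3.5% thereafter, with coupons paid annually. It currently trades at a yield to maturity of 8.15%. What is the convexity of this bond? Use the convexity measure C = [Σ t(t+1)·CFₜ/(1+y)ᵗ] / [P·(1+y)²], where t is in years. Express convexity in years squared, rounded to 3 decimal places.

With y = 0.0815:
  t   CF        PV=CF/(1+0.0815)^t    t·PV        t(t+1)·PV
  1        45.00        41.6089        41.6089          83.2178
  2        45.00        38.4733        76.9466         230.8398
  3        45.00        35.5740       106.7221         426.8882
  4        45.00        32.8932       131.5729         657.8644
  5        35.00        23.6557       118.2784         709.6704
  6        35.00        21.8730       131.2382         918.6672
  7        35.00        20.2247       141.5730       1,132.5840
  8     1,035.00       553.0039     4,424.0308      39,816.2776
  Σ                    767.3067     5,171.9708      43,976.0094
P = 767.3067.
Convexity = Σ t(t+1)·PV / [P·(1+y)²] = 43,976.0094 / (767.3067 × 1.169642) = 48.99974.

49.000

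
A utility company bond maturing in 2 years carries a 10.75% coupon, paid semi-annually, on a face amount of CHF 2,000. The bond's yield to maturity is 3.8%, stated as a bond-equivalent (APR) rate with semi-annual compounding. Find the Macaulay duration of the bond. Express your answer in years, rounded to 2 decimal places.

1.86 years

Periodic yield y = 0.019. Discount each cash flow and weight by its period:
  t   CF        PV=CF/(1+0.019)^t    t·PV
  1       107.50       105.4956       105.4956
  2       107.50       103.5285       207.0571
  3       107.50       101.5982       304.7945
  4     2,107.50     1,954.6583     7,818.6332
  Σ                  2,265.2806     8,435.9804
Price P = Σ PV = 2,265.2806.
Macaulay duration = Σ(t·PV) / P = 8,435.9804 / 2,265.2806 = 3.72403 half-year periods.
In years: 3.72403 / 2 = 1.86202 years.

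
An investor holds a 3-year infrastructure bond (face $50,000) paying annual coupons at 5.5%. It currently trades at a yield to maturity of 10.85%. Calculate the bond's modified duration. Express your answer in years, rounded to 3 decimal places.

Periodic yield y = 0.1085. First find Macaulay duration:
  t   CF        PV=CF/(1+0.1085)^t    t·PV
  1     2,750.00     2,480.8300     2,480.8300
  2     2,750.00     2,238.0063     4,476.0125
  3    52,750.00    38,727.1352   116,181.4056
  Σ                 43,445.9714   123,138.2481
P = 43,445.9714; Macaulay duration = 123,138.2481 / 43,445.9714 = 2.83428 years.
Modified duration = D_Mac / (1 + y) = 2.83428 / 1.1085 = 2.55686 years.

2.557 years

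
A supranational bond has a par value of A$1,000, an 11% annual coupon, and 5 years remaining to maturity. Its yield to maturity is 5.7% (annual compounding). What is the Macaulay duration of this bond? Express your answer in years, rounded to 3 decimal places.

Periodic yield y = 0.057. Discount each cash flow and weight by its year:
  t   CF        PV=CF/(1+0.057)^t    t·PV
  1       110.00       104.0681       104.0681
  2       110.00        98.4561       196.9122
  3       110.00        93.1468       279.4403
  4       110.00        88.1237       352.4948
  5     1,110.00       841.2945     4,206.4724
  Σ                  1,225.0892     5,139.3879
Price P = Σ PV = 1,225.0892.
Macaulay duration = Σ(t·PV) / P = 5,139.3879 / 1,225.0892 = 4.19511 years.

4.195 years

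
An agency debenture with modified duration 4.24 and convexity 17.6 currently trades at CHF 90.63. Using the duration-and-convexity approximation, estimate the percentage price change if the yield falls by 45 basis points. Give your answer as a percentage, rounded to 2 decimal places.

+1.93%

Duration effect: -D_mod·Δy = -4.24 × (-0.0045) = +0.019080
Convexity effect: ½·C·(Δy)² = 0.5 × 17.6 × (-0.0045)² = +0.0001782
ΔP/P ≈ +0.019080 + 0.0001782 = +0.0192582
= +1.92582%.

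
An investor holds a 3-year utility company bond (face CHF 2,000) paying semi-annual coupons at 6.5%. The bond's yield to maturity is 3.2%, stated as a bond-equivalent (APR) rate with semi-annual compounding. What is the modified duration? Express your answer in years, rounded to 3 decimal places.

Periodic yield y = 0.016. First find Macaulay duration:
  t   CF        PV=CF/(1+0.016)^t    t·PV
  1        65.00        63.9764        63.9764
  2        65.00        62.9689       125.9378
  3        65.00        61.9772       185.9317
  4        65.00        61.0012       244.0049
  5        65.00        60.0406       300.2029
  6     2,065.00     1,877.4043    11,264.4258
  Σ                  2,187.3686    12,184.4794
P = 2,187.3686; Macaulay duration = 12,184.4794 / 2,187.3686 = 5.57038 half-year periods = 2.78519 years.
Modified duration = D_Mac / (1 + y) = 2.78519 / 1.016 = 2.74133 years.

2.741 years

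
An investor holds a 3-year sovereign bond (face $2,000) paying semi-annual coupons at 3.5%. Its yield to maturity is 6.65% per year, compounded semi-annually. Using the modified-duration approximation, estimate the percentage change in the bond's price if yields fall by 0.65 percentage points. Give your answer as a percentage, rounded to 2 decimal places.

+1.80%

Periodic yield y = 0.03325. Modified duration first:
  t   CF        PV=CF/(1+0.03325)^t    t·PV
  1        35.00        33.8737        33.8737
  2        35.00        32.7836        65.5673
  3        35.00        31.7287        95.1860
  4        35.00        30.7076       122.8305
  5        35.00        29.7195       148.5973
  6     2,035.00     1,672.3683    10,034.2099
  Σ                  1,831.1814    10,500.2647
P = 1,831.1814; D_Mac = 5.73415 half-year periods = 2.86707 yrs; D_mod = 2.86707/(1+0.03325) = 2.77481 yrs.
ΔP/P ≈ -D_mod · Δy = -2.77481 × (-0.0065) = +0.018036 = +1.8036%.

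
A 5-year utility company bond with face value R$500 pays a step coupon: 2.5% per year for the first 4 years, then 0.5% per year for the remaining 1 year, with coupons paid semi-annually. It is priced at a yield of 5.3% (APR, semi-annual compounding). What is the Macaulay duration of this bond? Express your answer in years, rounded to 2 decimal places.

4.71 years

Periodic yield y = 0.0265. Discount each cash flow and weight by its period:
  t   CF        PV=CF/(1+0.0265)^t    t·PV
  1         6.25         6.0887         6.0887
  2         6.25         5.9315        11.8629
  3         6.25         5.7783        17.3350
  4         6.25         5.6292        22.5167
  5         6.25         5.4838        27.4192
  6         6.25         5.3423        32.0537
  7         6.25         5.2044        36.4305
  8         6.25         5.0700        40.5600
  9         1.25         0.9878         8.8904
  10      501.25       385.8912     3,858.9118
  Σ                    431.4071     4,062.0689
Price P = Σ PV = 431.4071.
Macaulay duration = Σ(t·PV) / P = 4,062.0689 / 431.4071 = 9.41586 half-year periods.
In years: 9.41586 / 2 = 4.70793 years.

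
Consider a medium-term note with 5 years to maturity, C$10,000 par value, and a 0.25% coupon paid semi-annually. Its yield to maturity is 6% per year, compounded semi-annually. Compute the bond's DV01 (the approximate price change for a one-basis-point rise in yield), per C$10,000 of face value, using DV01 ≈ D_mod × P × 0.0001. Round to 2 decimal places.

C$3.64

Periodic yield y = 0.03.
  t   CF        PV=CF/(1+0.03)^t    t·PV
  1        12.50        12.1359        12.1359
  2        12.50        11.7824        23.5649
  3        12.50        11.4393        34.3178
  4        12.50        11.1061        44.4244
  5        12.50        10.7826        53.9130
  6        12.50        10.4686        62.8113
  7        12.50        10.1636        71.1455
  8        12.50         9.8676        78.9409
  9        12.50         9.5802        86.2219
  10   10,012.50     7,450.2403    74,502.4032
  Σ                  7,547.5667    74,969.8789
P = 7,547.5667; D_Mac = 9.93299 half-year periods = 4.96649 yrs; D_mod = 4.82184 yrs.
DV01 ≈ 4.82184 × 7,547.5667 × 0.0001 = 3.639315.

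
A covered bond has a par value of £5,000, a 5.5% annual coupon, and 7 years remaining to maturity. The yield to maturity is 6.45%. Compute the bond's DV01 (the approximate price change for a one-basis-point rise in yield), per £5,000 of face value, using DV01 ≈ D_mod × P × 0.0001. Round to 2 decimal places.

Periodic yield y = 0.0645.
  t   CF        PV=CF/(1+0.0645)^t    t·PV
  1       275.00       258.3372       258.3372
  2       275.00       242.6841       485.3682
  3       275.00       227.9794       683.9383
  4       275.00       214.1658       856.6630
  5       275.00       201.1891     1,005.9453
  6       275.00       188.9986     1,133.9919
  7     5,275.00     3,405.6719    23,839.7032
  Σ                  4,739.0262    28,263.9472
P = 4,739.0262; D_Mac = 5.96408 yrs; D_mod = 5.60271 yrs.
DV01 ≈ 5.60271 × 4,739.0262 × 0.0001 = 2.655138.

£2.66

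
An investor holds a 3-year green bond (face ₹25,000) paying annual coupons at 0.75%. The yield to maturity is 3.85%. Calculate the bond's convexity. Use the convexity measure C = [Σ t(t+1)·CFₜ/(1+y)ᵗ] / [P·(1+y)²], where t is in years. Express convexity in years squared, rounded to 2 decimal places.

11.01

With y = 0.0385:
  t   CF        PV=CF/(1+0.0385)^t    t·PV        t(t+1)·PV
  1       187.50       180.5489       180.5489         361.0977
  2       187.50       173.8554       347.7109       1,043.1326
  3    25,187.50    22,488.7627    67,466.2880     269,865.1518
  Σ                 22,843.1670    67,994.5477     271,269.3822
P = 22,843.1670.
Convexity = Σ t(t+1)·PV / [P·(1+y)²] = 271,269.3822 / (22,843.1670 × 1.078482) = 11.01112.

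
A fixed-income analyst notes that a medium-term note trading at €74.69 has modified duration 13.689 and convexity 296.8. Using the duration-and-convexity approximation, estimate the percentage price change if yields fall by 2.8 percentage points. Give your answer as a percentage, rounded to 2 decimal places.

+49.96%

Duration effect: -D_mod·Δy = -13.689 × (-0.028) = +0.383292
Convexity effect: ½·C·(Δy)² = 0.5 × 296.8 × (-0.028)² = +0.1163456
ΔP/P ≈ +0.383292 + 0.1163456 = +0.4996376
= +49.96376%.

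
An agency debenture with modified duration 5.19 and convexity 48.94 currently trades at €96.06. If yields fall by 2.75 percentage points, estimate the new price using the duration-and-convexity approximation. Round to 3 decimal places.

Duration effect: -D_mod·Δy = -5.19 × (-0.0275) = +0.142725
Convexity effect: ½·C·(Δy)² = 0.5 × 48.94 × (-0.0275)² = +0.0185054375
ΔP/P ≈ +0.142725 + 0.0185054375 = +0.1612304375
New price ≈ 96.06 × (1 + 0.1612304375) = 111.54779582625.

€111.548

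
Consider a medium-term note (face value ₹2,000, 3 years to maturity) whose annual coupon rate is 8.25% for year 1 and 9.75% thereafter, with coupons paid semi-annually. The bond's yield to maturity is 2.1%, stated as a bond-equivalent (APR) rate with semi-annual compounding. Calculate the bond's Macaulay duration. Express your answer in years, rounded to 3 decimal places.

Periodic yield y = 0.0105. Discount each cash flow and weight by its period:
  t   CF        PV=CF/(1+0.0105)^t    t·PV
  1        82.50        81.6428        81.6428
  2        82.50        80.7944       161.5888
  3        97.50        94.4921       283.4764
  4        97.50        93.5103       374.0411
  5        97.50        92.5386       462.6931
  6     2,097.50     1,970.0809    11,820.4855
  Σ                  2,413.0591    13,183.9276
Price P = Σ PV = 2,413.0591.
Macaulay duration = Σ(t·PV) / P = 13,183.9276 / 2,413.0591 = 5.46357 half-year periods.
In years: 5.46357 / 2 = 2.73179 years.

2.732 years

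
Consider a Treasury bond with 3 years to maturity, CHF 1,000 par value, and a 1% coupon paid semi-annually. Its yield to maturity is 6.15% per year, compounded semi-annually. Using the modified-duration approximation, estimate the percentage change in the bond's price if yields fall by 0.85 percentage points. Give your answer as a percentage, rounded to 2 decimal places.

+2.44%

Periodic yield y = 0.03075. Modified duration first:
  t   CF        PV=CF/(1+0.03075)^t    t·PV
  1         5.00         4.8508         4.8508
  2         5.00         4.7061         9.4122
  3         5.00         4.5657        13.6972
  4         5.00         4.4295        17.7181
  5         5.00         4.2974        21.4869
  6     1,005.00       838.0038     5,028.0229
  Σ                    860.8534     5,095.1882
P = 860.8534; D_Mac = 5.91876 half-year periods = 2.95938 yrs; D_mod = 2.95938/(1+0.03075) = 2.87110 yrs.
ΔP/P ≈ -D_mod · Δy = -2.87110 × (-0.0085) = +0.024404 = +2.4404%.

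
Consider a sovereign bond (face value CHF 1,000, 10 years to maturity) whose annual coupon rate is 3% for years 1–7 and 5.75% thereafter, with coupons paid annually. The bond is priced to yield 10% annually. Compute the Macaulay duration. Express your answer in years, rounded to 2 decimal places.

Periodic yield y = 0.1. Discount each cash flow and weight by its year:
  t   CF        PV=CF/(1+0.1)^t    t·PV
  1        30.00        27.2727        27.2727
  2        30.00        24.7934        49.5868
  3        30.00        22.5394        67.6183
  4        30.00        20.4904        81.9616
  5        30.00        18.6276        93.1382
  6        30.00        16.9342       101.6053
  7        30.00        15.3947       107.7632
  8        57.50        26.8242       214.5934
  9        57.50        24.3856       219.4705
  10    1,057.50       407.7120     4,077.1203
  Σ                    604.9744     5,040.1304
Price P = Σ PV = 604.9744.
Macaulay duration = Σ(t·PV) / P = 5,040.1304 / 604.9744 = 8.33115 years.

8.33 years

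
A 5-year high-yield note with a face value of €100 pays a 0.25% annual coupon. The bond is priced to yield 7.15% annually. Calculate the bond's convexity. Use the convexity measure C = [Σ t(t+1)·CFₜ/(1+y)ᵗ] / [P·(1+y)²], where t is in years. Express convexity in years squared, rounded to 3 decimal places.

25.920

With y = 0.0715:
  t   CF        PV=CF/(1+0.0715)^t    t·PV        t(t+1)·PV
  1         0.25         0.2333         0.2333           0.4666
  2         0.25         0.2177         0.4355           1.3065
  3         0.25         0.2032         0.6097           2.4386
  4         0.25         0.1897         0.7586           3.7932
  5       100.25        70.9780       354.8898       2,129.3388
  Σ                     71.8219       356.9269       2,137.3437
P = 71.8219.
Convexity = Σ t(t+1)·PV / [P·(1+y)²] = 2,137.3437 / (71.8219 × 1.148112) = 25.91989.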